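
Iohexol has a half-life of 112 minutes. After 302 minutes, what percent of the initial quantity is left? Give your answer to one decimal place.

n = 302/112 ≈ 2.6964 half-lives.
Fraction remaining = (1/2)^2.6964 ≈ 0.15427, i.e. 15.427%.

15.4%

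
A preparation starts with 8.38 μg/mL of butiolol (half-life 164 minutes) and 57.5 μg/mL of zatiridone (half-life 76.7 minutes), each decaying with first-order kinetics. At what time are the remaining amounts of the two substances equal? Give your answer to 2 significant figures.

Set 8.38·(1/2)^(t/164) = 57.5·(1/2)^(t/76.7).
Taking log₂: log₂(8.38/57.5) = t·(1/164 − 1/76.7).
log₂(0.14574) = -2.7785; 1/164 − 1/76.7 = -0.0069402.
t = -2.7785 / -0.0069402 ≈ 400.35 minutes.

400 minutes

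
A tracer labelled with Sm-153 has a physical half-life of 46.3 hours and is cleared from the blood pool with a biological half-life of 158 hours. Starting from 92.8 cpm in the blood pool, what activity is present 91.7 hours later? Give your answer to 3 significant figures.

15.7 cpm

1/t_eff = 1/t_phys + 1/t_biol = 1/46.3 + 1/158 = 0.027927 per hour.
t_eff = 46.3 × 158 / (46.3 + 158) ≈ 35.807 hours.
Remaining = 92.8 × (1/2)^(91.7/35.807) = 92.8 × (1/2)^2.5609 ≈ 15.726 cpm.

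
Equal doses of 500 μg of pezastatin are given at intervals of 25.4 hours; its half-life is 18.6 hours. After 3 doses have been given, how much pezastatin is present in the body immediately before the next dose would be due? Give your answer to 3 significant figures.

The 3 doses were given 76.2, 50.8, 25.4 hours ago.
Total = 500·(1/2)^(76.2/18.6) + 500·(1/2)^(50.8/18.6) + 500·(1/2)^(25.4/18.6)
      = 29.223 + 75.301 + 194.04 ≈ 298.56 μg.

299 μg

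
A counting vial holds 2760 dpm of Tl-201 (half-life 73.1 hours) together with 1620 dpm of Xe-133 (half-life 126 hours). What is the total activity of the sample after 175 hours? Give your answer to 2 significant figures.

Tl-201: 2760 × (1/2)^(175/73.1) = 2760 × (1/2)^2.394 ≈ 525.11 dpm.
Xe-133: 1620 × (1/2)^(175/126) = 1620 × (1/2)^1.3889 ≈ 618.61 dpm.
Total = 525.11 + 618.61 ≈ 1143.7 dpm.

1100 dpm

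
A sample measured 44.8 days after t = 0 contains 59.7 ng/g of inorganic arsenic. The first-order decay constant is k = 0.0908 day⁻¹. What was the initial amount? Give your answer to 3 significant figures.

t½ = ln 2 / k = 0.69315 / 0.0908 ≈ 7.6338 days.
Number of half-lives elapsed: n = 44.8/7.6338 ≈ 5.8687.
A₀ = A × 2^n = 59.7 × 2^5.8687 = 59.7 × 58.431 ≈ 3488.3 ng/g.

3490 ng/g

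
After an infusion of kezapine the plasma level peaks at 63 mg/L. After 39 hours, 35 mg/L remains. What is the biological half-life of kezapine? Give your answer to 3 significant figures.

A/A₀ = 35/63 ≈ 0.55556.
n = log₂(1.8) ≈ 0.848 half-lives elapsed in 39 hours.
t½ = 39/0.848 ≈ 45.991 hours.

46.0 hours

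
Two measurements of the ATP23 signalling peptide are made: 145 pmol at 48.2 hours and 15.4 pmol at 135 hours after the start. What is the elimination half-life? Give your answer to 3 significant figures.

Over Δt = 135 − 48.2 = 86.8 hours, the level fell by a factor of 145/15.4 ≈ 9.4156.
n = log₂(9.4156) ≈ 3.2351 half-lives, so t½ = 86.8/3.2351 ≈ 26.831 hours.

26.8 hours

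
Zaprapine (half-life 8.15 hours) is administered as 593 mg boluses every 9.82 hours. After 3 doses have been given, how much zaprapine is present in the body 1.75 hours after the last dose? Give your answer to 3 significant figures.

829 mg

The 3 doses were given 21.39, 11.57, 1.75 hours ago.
Total = 593·(1/2)^(21.39/8.15) + 593·(1/2)^(11.57/8.15) + 593·(1/2)^(1.75/8.15)
      = 96.159 + 221.67 + 510.99 ≈ 828.82 mg.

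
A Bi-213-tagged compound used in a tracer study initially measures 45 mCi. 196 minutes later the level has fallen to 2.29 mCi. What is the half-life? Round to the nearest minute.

46 minutes

A/A₀ = 2.29/45 ≈ 0.050889.
n = log₂(19.651) ≈ 4.2965 half-lives elapsed in 196 minutes.
t½ = 196/4.2965 ≈ 45.618 minutes.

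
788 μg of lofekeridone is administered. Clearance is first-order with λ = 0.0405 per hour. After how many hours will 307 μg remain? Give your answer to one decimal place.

23.3 hours

t½ = ln 2 / λ = 0.69315 / 0.0405 ≈ 17.115 hours.
Fraction remaining = 307/788 ≈ 0.38959.
n = log₂(788/307) = ln(2.5668)/ln 2 ≈ 1.36 half-lives.
t = n × t½ = 1.36 × 17.115 ≈ 23.275 hours.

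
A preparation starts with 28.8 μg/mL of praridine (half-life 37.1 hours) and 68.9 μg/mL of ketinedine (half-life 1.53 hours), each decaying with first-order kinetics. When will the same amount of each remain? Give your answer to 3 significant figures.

2.01 hours

Set 28.8·(1/2)^(t/37.1) = 68.9·(1/2)^(t/1.53).
Taking log₂: log₂(28.8/68.9) = t·(1/37.1 − 1/1.53).
log₂(0.418) = -1.2584; 1/37.1 − 1/1.53 = -0.62664.
t = -1.2584 / -0.62664 ≈ 2.0082 hours.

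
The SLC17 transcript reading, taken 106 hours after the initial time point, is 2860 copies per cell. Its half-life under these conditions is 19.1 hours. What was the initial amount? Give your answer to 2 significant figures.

130000 copies per cell

Number of half-lives elapsed: n = 106/19.1 ≈ 5.5497.
A₀ = A × 2^n = 2860 × 2^5.5497 = 2860 × 46.842 ≈ 133970 copies per cell.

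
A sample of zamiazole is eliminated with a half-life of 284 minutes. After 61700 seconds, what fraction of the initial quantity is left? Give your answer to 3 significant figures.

61700 seconds = 1028.33 minutes.
n = 1028.33/284 ≈ 3.6209 half-lives.
Fraction remaining = (1/2)^3.6209 ≈ 0.081284.

0.0813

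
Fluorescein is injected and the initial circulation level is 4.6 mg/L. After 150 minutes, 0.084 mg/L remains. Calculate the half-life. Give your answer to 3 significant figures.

26.0 minutes

A/A₀ = 0.084/4.6 ≈ 0.018261.
n = log₂(54.762) ≈ 5.7751 half-lives elapsed in 150 minutes.
t½ = 150/5.7751 ≈ 25.974 minutes.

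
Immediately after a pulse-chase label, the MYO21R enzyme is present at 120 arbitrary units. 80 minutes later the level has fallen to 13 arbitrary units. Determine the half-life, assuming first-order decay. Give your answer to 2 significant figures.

25 minutes

A/A₀ = 13/120 ≈ 0.10833.
n = log₂(9.2308) ≈ 3.2065 half-lives elapsed in 80 minutes.
t½ = 80/3.2065 ≈ 24.95 minutes.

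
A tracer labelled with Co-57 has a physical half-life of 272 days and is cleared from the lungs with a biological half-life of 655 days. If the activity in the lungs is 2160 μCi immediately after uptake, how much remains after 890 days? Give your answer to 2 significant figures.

87 μCi

1/t_eff = 1/t_phys + 1/t_biol = 1/272 + 1/655 = 0.0052032 per day.
t_eff = 272 × 655 / (272 + 655) ≈ 192.19 days.
Remaining = 2160 × (1/2)^(890/192.19) = 2160 × (1/2)^4.6308 ≈ 87.183 μCi.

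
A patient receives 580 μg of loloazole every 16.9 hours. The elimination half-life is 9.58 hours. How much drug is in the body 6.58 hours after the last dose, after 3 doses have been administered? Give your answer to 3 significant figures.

498 μg

The 3 doses were given 40.38, 23.48, 6.58 hours ago.
Total = 580·(1/2)^(40.38/9.58) + 580·(1/2)^(23.48/9.58) + 580·(1/2)^(6.58/9.58)
      = 31.23 + 106.08 + 360.3 ≈ 497.61 μg.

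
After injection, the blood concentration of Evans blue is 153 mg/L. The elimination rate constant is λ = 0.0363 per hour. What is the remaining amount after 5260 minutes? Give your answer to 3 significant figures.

6.35 mg/L

t½ = ln 2 / λ = 0.69315 / 0.0363 ≈ 19.095 hours.
Convert the elapsed time: 5260 minutes = 87.6667 hours.
Number of half-lives: n = 87.6667/19.095 ≈ 4.5911.
Remaining = 153 × (1/2)^4.5911 = 153 × 0.04149 ≈ 6.348 mg/L.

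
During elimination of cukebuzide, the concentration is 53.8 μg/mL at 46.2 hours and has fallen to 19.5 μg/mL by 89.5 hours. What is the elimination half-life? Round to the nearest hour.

Over Δt = 89.5 − 46.2 = 43.3 hours, the level fell by a factor of 53.8/19.5 ≈ 2.759.
n = log₂(2.759) ≈ 1.4641 half-lives, so t½ = 43.3/1.4641 ≈ 29.574 hours.

30 hours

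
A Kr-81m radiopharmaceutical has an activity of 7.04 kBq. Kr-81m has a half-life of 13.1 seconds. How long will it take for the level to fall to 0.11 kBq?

78.6 seconds

0.11/7.04 = 1/64, so 6 half-lives have elapsed.
t = 6 × 13.1 = 78.6 seconds.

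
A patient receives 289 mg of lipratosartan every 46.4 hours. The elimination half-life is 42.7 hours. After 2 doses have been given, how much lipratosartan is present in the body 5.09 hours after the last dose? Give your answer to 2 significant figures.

390 mg

The 2 doses were given 51.49, 5.09 hours ago.
Total = 289·(1/2)^(51.49/42.7) + 289·(1/2)^(5.09/42.7)
      = 125.29 + 266.08 ≈ 391.37 mg.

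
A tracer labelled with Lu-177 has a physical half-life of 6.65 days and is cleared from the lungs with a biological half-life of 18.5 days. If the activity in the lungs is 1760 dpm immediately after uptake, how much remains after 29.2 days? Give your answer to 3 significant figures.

28.1 dpm

1/t_eff = 1/t_phys + 1/t_biol = 1/6.65 + 1/18.5 = 0.20443 per day.
t_eff = 6.65 × 18.5 / (6.65 + 18.5) ≈ 4.8917 days.
Remaining = 1760 × (1/2)^(29.2/4.8917) = 1760 × (1/2)^5.9694 ≈ 28.09 dpm.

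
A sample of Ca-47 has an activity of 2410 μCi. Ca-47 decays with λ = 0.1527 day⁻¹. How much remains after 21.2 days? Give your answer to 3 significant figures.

t½ = ln 2 / λ = 0.69315 / 0.1527 ≈ 4.5393 days.
Number of half-lives: n = 21.2/4.5393 ≈ 4.6704.
Remaining = 2410 × (1/2)^4.6704 = 2410 × 0.039272 ≈ 94.646 μCi.

94.6 μCi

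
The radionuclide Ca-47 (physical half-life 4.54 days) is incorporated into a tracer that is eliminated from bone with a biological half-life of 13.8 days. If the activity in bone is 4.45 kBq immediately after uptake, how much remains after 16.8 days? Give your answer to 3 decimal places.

1/t_eff = 1/t_phys + 1/t_biol = 1/4.54 + 1/13.8 = 0.29273 per day.
t_eff = 4.54 × 13.8 / (4.54 + 13.8) ≈ 3.4161 days.
Remaining = 4.45 × (1/2)^(16.8/3.4161) = 4.45 × (1/2)^4.9178 ≈ 0.14721 kBq.

0.147 kBq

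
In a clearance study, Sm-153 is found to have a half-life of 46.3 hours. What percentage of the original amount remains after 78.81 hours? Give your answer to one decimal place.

30.7%

n = 78.81/46.3 ≈ 1.7022 half-lives.
Fraction remaining = (1/2)^1.7022 ≈ 0.30733, i.e. 30.733%.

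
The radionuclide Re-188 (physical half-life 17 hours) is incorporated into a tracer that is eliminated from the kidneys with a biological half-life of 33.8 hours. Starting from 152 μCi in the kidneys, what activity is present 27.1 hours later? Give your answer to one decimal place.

1/t_eff = 1/t_phys + 1/t_biol = 1/17 + 1/33.8 = 0.088409 per hour.
t_eff = 17 × 33.8 / (17 + 33.8) ≈ 11.311 hours.
Remaining = 152 × (1/2)^(27.1/11.311) = 152 × (1/2)^2.3959 ≈ 28.881 μCi.

28.9 μCi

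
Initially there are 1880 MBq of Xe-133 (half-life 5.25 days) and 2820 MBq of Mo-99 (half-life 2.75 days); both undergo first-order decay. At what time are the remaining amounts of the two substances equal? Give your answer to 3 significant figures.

3.38 days

Set 1880·(1/2)^(t/5.25) = 2820·(1/2)^(t/2.75).
Taking log₂: log₂(1880/2820) = t·(1/5.25 − 1/2.75).
log₂(0.66667) = -0.58496; 1/5.25 − 1/2.75 = -0.17316.
t = -0.58496 / -0.17316 ≈ 3.3782 days.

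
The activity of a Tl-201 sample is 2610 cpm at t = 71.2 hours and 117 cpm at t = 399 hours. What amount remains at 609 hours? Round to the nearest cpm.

16 cpm

Over Δt = 399 − 71.2 = 327.8 hours, the level fell by a factor of 2610/117 ≈ 22.308.
n = log₂(22.308) ≈ 4.4795 half-lives, so t½ = 327.8/4.4795 ≈ 73.178 hours.
From t = 399 to t = 609: 117 × (1/2)^((609−399)/73.178) ≈ 16.007 cpm.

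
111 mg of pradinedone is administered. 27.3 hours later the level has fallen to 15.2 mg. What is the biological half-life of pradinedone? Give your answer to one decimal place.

A/A₀ = 15.2/111 ≈ 0.13694.
n = log₂(7.3026) ≈ 2.8684 half-lives elapsed in 27.3 hours.
t½ = 27.3/2.8684 ≈ 9.5174 hours.

9.5 hours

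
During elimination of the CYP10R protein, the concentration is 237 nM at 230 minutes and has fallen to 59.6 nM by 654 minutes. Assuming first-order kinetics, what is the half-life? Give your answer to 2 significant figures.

210 minutes

Over Δt = 654 − 230 = 424 minutes, the level fell by a factor of 237/59.6 ≈ 3.9765.
n = log₂(3.9765) ≈ 1.9915 half-lives, so t½ = 424/1.9915 ≈ 212.9 minutes.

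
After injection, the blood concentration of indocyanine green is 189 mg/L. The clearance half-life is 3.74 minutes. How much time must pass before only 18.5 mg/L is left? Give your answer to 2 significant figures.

13 minutes

Fraction remaining = 18.5/189 ≈ 0.097884.
n = log₂(189/18.5) = ln(10.216)/ln 2 ≈ 3.3528 half-lives.
t = n × t½ = 3.3528 × 3.74 ≈ 12.539 minutes.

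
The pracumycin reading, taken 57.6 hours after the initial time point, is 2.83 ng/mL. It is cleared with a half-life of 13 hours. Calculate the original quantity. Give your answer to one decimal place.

Number of half-lives elapsed: n = 57.6/13 ≈ 4.4308.
A₀ = A × 2^n = 2.83 × 2^4.4308 = 2.83 × 21.567 ≈ 61.035 ng/mL.

61.0 ng/mL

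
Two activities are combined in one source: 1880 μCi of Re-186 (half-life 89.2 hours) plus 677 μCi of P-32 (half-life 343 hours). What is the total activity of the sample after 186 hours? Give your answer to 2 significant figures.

910 μCi

Re-186: 1880 × (1/2)^(186/89.2) = 1880 × (1/2)^2.0852 ≈ 443.05 μCi.
P-32: 677 × (1/2)^(186/343) = 677 × (1/2)^0.54227 ≈ 464.89 μCi.
Total = 443.05 + 464.89 ≈ 907.93 μCi.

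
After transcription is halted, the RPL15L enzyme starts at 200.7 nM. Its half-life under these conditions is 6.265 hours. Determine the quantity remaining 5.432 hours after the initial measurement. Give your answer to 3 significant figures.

Number of half-lives: n = 5.432/6.265 ≈ 0.86704.
Remaining = 200.7 × (1/2)^0.86704 = 200.7 × 0.54827 ≈ 110.04 nM.

110 nM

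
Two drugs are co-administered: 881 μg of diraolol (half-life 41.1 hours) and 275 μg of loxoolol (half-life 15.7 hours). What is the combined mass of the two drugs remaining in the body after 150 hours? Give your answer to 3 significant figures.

diraolol: 881 × (1/2)^(150/41.1) = 881 × (1/2)^3.6496 ≈ 70.198 μg.
loxoolol: 275 × (1/2)^(150/15.7) = 275 × (1/2)^9.5541 ≈ 0.36581 μg.
Total = 70.198 + 0.36581 ≈ 70.564 μg.

70.6 μg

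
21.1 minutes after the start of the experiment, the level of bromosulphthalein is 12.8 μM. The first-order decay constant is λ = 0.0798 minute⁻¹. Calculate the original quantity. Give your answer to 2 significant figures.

69 μM

t½ = ln 2 / λ = 0.69315 / 0.0798 ≈ 8.6861 minutes.
Number of half-lives elapsed: n = 21.1/8.6861 ≈ 2.4292.
A₀ = A × 2^n = 12.8 × 2^2.4292 = 12.8 × 5.3859 ≈ 68.939 μM.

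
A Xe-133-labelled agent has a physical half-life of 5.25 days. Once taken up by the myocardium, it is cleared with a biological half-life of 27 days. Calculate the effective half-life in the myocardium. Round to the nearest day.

1/t_eff = 1/t_phys + 1/t_biol = 1/5.25 + 1/27 = 0.22751 per day.
t_eff = 5.25 × 27 / (5.25 + 27) ≈ 4.3953 days.

4 days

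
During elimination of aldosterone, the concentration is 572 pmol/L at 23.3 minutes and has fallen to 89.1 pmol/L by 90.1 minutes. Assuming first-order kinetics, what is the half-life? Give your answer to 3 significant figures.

Over Δt = 90.1 − 23.3 = 66.8 minutes, the level fell by a factor of 572/89.1 ≈ 6.4198.
n = log₂(6.4198) ≈ 2.6825 half-lives, so t½ = 66.8/2.6825 ≈ 24.902 minutes.

24.9 minutes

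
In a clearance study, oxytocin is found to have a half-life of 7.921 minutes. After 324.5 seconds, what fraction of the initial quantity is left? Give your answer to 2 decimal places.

324.5 seconds = 5.40833 minutes.
n = 5.40833/7.921 ≈ 0.68278 half-lives.
Fraction remaining = (1/2)^0.68278 ≈ 0.62296.

0.62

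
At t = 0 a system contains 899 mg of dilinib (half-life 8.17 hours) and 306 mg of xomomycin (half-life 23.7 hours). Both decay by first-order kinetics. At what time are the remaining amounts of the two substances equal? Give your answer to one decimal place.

Set 899·(1/2)^(t/8.17) = 306·(1/2)^(t/23.7).
Taking log₂: log₂(899/306) = t·(1/8.17 − 1/23.7).
log₂(2.9379) = 1.5548; 1/8.17 − 1/23.7 = 0.080205.
t = 1.5548 / 0.080205 ≈ 19.385 hours.

19.4 hours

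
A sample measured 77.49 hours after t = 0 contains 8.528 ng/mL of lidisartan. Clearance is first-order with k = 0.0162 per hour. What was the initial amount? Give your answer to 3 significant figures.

t½ = ln 2 / k = 0.69315 / 0.0162 ≈ 42.787 hours.
Number of half-lives elapsed: n = 77.49/42.787 ≈ 1.8111.
A₀ = A × 2^n = 8.528 × 2^1.8111 = 8.528 × 3.509 ≈ 29.925 ng/mL.

29.9 ng/mL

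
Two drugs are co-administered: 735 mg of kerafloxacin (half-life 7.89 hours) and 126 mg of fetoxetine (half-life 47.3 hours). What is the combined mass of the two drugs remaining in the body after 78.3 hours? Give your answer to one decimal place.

kerafloxacin: 735 × (1/2)^(78.3/7.89) = 735 × (1/2)^9.924 ≈ 0.75662 mg.
fetoxetine: 126 × (1/2)^(78.3/47.3) = 126 × (1/2)^1.6554 ≈ 39.999 mg.
Total = 0.75662 + 39.999 ≈ 40.756 mg.

40.8 mg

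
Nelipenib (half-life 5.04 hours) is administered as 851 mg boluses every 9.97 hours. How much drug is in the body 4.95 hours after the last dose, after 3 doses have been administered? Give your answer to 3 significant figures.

568 mg

The 3 doses were given 24.89, 14.92, 4.95 hours ago.
Total = 851·(1/2)^(24.89/5.04) + 851·(1/2)^(14.92/5.04) + 851·(1/2)^(4.95/5.04)
      = 27.752 + 109.34 + 430.8 ≈ 567.89 mg.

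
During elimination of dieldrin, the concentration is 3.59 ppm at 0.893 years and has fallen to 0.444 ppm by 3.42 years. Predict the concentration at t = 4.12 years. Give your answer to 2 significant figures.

Over Δt = 3.42 − 0.893 = 2.527 years, the level fell by a factor of 3.59/0.444 ≈ 8.0856.
n = log₂(8.0856) ≈ 3.0154 half-lives, so t½ = 2.527/3.0154 ≈ 0.83804 years.
From t = 3.42 to t = 4.12: 0.444 × (1/2)^((4.12−3.42)/0.83804) ≈ 0.24885 ppm.

0.25 ppm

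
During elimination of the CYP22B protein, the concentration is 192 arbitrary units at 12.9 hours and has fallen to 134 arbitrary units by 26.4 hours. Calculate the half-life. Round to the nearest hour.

26 hours

Over Δt = 26.4 − 12.9 = 13.5 hours, the level fell by a factor of 192/134 ≈ 1.4328.
n = log₂(1.4328) ≈ 0.51887 half-lives, so t½ = 13.5/0.51887 ≈ 26.018 hours.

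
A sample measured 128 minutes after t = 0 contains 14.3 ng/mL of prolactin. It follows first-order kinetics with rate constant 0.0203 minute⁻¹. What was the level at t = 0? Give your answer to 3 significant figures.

192 ng/mL

t½ = ln 2 / λ = 0.69315 / 0.0203 ≈ 34.145 minutes.
Number of half-lives elapsed: n = 128/34.145 ≈ 3.7487.
A₀ = A × 2^n = 14.3 × 2^3.7487 = 14.3 × 13.442 ≈ 192.22 ng/mL.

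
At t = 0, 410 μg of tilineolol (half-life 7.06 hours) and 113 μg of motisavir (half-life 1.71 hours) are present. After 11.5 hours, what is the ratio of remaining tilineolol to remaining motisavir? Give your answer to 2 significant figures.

120

tilineolol: 410 × (1/2)^(11.5/7.06) = 410 × (1/2)^1.6289 ≈ 132.57 μg.
motisavir: 113 × (1/2)^(11.5/1.71) = 113 × (1/2)^6.7251 ≈ 1.0681 μg.
Ratio ≈ 132.57 / 1.0681 ≈ 124.12.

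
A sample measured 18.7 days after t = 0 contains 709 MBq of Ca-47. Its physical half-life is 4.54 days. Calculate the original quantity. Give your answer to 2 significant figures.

12000 MBq

Number of half-lives elapsed: n = 18.7/4.54 ≈ 4.1189.
A₀ = A × 2^n = 709 × 2^4.1189 = 709 × 17.375 ≈ 12319 MBq.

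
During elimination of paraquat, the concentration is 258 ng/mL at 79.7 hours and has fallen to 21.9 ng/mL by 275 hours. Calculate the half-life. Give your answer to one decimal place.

Over Δt = 275 − 79.7 = 195.3 hours, the level fell by a factor of 258/21.9 ≈ 11.781.
n = log₂(11.781) ≈ 3.5584 half-lives, so t½ = 195.3/3.5584 ≈ 54.885 hours.

54.9 hours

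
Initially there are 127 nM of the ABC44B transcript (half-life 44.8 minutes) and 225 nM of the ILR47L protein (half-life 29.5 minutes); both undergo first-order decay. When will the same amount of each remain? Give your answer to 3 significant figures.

71.3 minutes

Set 127·(1/2)^(t/44.8) = 225·(1/2)^(t/29.5).
Taking log₂: log₂(127/225) = t·(1/44.8 − 1/29.5).
log₂(0.56444) = -0.8251; 1/44.8 − 1/29.5 = -0.011577.
t = -0.8251 / -0.011577 ≈ 71.271 minutes.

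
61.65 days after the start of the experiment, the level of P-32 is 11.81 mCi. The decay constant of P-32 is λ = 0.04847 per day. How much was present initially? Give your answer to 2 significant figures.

230 mCi

t½ = ln 2 / λ = 0.69315 / 0.04847 ≈ 14.301 days.
Number of half-lives elapsed: n = 61.65/14.301 ≈ 4.311.
A₀ = A × 2^n = 11.81 × 2^4.311 = 11.81 × 19.849 ≈ 234.42 mCi.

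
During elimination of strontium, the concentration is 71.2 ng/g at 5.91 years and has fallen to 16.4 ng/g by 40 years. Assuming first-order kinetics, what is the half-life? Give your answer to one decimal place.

Over Δt = 40 − 5.91 = 34.09 years, the level fell by a factor of 71.2/16.4 ≈ 4.3415.
n = log₂(4.3415) ≈ 2.1182 half-lives, so t½ = 34.09/2.1182 ≈ 16.094 years.

16.1 years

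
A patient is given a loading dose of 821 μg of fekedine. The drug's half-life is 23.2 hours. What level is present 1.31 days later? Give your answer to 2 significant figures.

Convert the elapsed time: 1.31 days = 31.44 hours.
Number of half-lives: n = 31.44/23.2 ≈ 1.3552.
Remaining = 821 × (1/2)^1.3552 = 821 × 0.39089 ≈ 320.92 μg.

320 μg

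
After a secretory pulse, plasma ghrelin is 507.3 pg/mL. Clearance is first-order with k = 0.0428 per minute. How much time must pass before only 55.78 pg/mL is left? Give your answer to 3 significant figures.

51.6 minutes

t½ = ln 2 / k = 0.69315 / 0.0428 ≈ 16.195 minutes.
Fraction remaining = 55.78/507.3 ≈ 0.10995.
n = log₂(507.3/55.78) = ln(9.0947)/ln 2 ≈ 3.185 half-lives.
t = n × t½ = 3.185 × 16.195 ≈ 51.581 minutes.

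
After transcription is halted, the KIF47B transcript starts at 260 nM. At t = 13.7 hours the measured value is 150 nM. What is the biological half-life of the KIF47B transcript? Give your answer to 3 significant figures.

17.3 hours

A/A₀ = 150/260 ≈ 0.57692.
n = log₂(1.7333) ≈ 0.79355 half-lives elapsed in 13.7 hours.
t½ = 13.7/0.79355 ≈ 17.264 hours.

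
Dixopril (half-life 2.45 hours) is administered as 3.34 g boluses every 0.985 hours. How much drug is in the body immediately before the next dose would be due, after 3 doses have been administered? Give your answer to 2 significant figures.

5.9 g

The 3 doses were given 2.955, 1.97, 0.985 hours ago.
Total = 3.34·(1/2)^(2.955/2.45) + 3.34·(1/2)^(1.97/2.45) + 3.34·(1/2)^(0.985/2.45)
      = 1.4477 + 1.9129 + 2.5277 ≈ 5.8882 g.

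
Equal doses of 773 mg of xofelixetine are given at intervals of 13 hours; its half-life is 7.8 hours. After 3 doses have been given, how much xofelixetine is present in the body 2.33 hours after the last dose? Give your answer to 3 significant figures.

889 mg

The 3 doses were given 28.33, 15.33, 2.33 hours ago.
Total = 773·(1/2)^(28.33/7.8) + 773·(1/2)^(15.33/7.8) + 773·(1/2)^(2.33/7.8)
      = 62.348 + 197.94 + 628.43 ≈ 888.72 mg.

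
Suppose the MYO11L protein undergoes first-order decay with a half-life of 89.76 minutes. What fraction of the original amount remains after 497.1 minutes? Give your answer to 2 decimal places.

n = 497.1/89.76 ≈ 5.5381 half-lives.
Fraction remaining = (1/2)^5.5381 ≈ 0.021521.

0.02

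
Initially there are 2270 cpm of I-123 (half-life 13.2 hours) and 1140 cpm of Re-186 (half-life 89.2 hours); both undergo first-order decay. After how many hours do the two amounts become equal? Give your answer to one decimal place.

15.4 hours

Set 2270·(1/2)^(t/13.2) = 1140·(1/2)^(t/89.2).
Taking log₂: log₂(2270/1140) = t·(1/13.2 − 1/89.2).
log₂(1.9912) = 0.99366; 1/13.2 − 1/89.2 = 0.064547.
t = 0.99366 / 0.064547 ≈ 15.394 hours.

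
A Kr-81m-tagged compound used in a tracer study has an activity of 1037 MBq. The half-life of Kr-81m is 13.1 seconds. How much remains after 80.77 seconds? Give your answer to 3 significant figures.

Number of half-lives: n = 80.77/13.1 ≈ 6.1656.
Remaining = 1037 × (1/2)^6.1656 = 1037 × 0.01393 ≈ 14.446 MBq.

14.4 MBq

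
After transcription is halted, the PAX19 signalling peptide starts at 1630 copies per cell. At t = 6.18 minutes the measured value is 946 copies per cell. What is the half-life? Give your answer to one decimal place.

A/A₀ = 946/1630 ≈ 0.58037.
n = log₂(1.723) ≈ 0.78496 half-lives elapsed in 6.18 minutes.
t½ = 6.18/0.78496 ≈ 7.873 minutes.

7.9 minutes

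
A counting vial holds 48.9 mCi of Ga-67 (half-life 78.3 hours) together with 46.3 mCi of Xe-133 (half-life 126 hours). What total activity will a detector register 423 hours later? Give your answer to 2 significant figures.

Ga-67: 48.9 × (1/2)^(423/78.3) = 48.9 × (1/2)^5.4023 ≈ 1.1563 mCi.
Xe-133: 46.3 × (1/2)^(423/126) = 46.3 × (1/2)^3.3571 ≈ 4.5184 mCi.
Total = 1.1563 + 4.5184 ≈ 5.6746 mCi.

5.7 mCi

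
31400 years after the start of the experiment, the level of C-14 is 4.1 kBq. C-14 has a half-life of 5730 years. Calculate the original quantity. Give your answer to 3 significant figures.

183 kBq

Number of half-lives elapsed: n = 31400/5730 ≈ 5.4799.
A₀ = A × 2^n = 4.1 × 2^5.4799 = 4.1 × 44.63 ≈ 182.98 kBq.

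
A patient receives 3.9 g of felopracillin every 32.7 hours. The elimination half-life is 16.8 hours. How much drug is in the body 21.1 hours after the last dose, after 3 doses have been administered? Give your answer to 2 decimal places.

2.17 g

The 3 doses were given 86.5, 53.8, 21.1 hours ago.
Total = 3.9·(1/2)^(86.5/16.8) + 3.9·(1/2)^(53.8/16.8) + 3.9·(1/2)^(21.1/16.8)
      = 0.10993 + 0.42369 + 1.633 ≈ 2.1666 g.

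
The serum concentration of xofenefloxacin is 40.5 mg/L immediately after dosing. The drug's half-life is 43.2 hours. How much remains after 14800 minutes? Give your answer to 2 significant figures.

Convert the elapsed time: 14800 minutes = 246.667 hours.
Number of half-lives: n = 246.667/43.2 ≈ 5.7099.
Remaining = 40.5 × (1/2)^5.7099 = 40.5 × 0.019105 ≈ 0.77377 mg/L.

0.77 mg/L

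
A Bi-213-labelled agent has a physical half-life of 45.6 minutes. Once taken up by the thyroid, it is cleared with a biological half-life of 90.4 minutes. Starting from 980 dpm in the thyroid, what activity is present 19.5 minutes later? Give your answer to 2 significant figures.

1/t_eff = 1/t_phys + 1/t_biol = 1/45.6 + 1/90.4 = 0.032992 per minute.
t_eff = 45.6 × 90.4 / (45.6 + 90.4) ≈ 30.311 minutes.
Remaining = 980 × (1/2)^(19.5/30.311) = 980 × (1/2)^0.64334 ≈ 627.42 dpm.

630 dpm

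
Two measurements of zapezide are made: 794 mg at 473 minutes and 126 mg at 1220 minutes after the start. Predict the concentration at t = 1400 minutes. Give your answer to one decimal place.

Over Δt = 1220 − 473 = 747 minutes, the level fell by a factor of 794/126 ≈ 6.3016.
n = log₂(6.3016) ≈ 2.6557 half-lives, so t½ = 747/2.6557 ≈ 281.28 minutes.
From t = 1220 to t = 1400: 126 × (1/2)^((1400−1220)/281.28) ≈ 80.86 mg.

80.9 mg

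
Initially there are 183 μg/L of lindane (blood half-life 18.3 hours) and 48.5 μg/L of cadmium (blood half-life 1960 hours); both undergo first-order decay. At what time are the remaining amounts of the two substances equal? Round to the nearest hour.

35 hours

Set 183·(1/2)^(t/18.3) = 48.5·(1/2)^(t/1960).
Taking log₂: log₂(183/48.5) = t·(1/18.3 − 1/1960).
log₂(3.7732) = 1.9158; 1/18.3 − 1/1960 = 0.054135.
t = 1.9158 / 0.054135 ≈ 35.389 hours.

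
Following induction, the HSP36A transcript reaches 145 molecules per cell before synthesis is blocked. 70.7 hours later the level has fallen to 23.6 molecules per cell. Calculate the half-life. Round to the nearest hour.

A/A₀ = 23.6/145 ≈ 0.16276.
n = log₂(6.1441) ≈ 2.6192 half-lives elapsed in 70.7 hours.
t½ = 70.7/2.6192 ≈ 26.993 hours.

27 hours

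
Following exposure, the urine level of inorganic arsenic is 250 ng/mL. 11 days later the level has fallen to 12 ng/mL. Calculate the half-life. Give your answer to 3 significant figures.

2.51 days

A/A₀ = 12/250 ≈ 0.048.
n = log₂(20.833) ≈ 4.3808 half-lives elapsed in 11 days.
t½ = 11/4.3808 ≈ 2.5109 days.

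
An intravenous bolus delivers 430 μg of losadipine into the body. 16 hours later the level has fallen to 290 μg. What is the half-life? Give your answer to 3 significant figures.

A/A₀ = 290/430 ≈ 0.67442.
n = log₂(1.4828) ≈ 0.56828 half-lives elapsed in 16 hours.
t½ = 16/0.56828 ≈ 28.155 hours.

28.2 hours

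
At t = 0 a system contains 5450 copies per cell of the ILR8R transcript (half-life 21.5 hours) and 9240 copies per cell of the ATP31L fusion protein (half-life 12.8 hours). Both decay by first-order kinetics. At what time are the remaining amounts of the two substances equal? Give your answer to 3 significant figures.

24.1 hours

Set 5450·(1/2)^(t/21.5) = 9240·(1/2)^(t/12.8).
Taking log₂: log₂(5450/9240) = t·(1/21.5 − 1/12.8).
log₂(0.58983) = -0.76164; 1/21.5 − 1/12.8 = -0.031613.
t = -0.76164 / -0.031613 ≈ 24.092 hours.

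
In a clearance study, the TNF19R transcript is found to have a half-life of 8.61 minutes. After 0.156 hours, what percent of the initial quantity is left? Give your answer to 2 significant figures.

47%

0.156 hours = 9.36 minutes.
n = 9.36/8.61 ≈ 1.0871 half-lives.
Fraction remaining = (1/2)^1.0871 ≈ 0.4707, i.e. 47.07%.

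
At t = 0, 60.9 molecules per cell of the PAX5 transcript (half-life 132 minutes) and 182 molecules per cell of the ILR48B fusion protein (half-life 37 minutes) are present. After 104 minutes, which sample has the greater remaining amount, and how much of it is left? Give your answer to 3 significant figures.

PAX5 transcript: 60.9 × (1/2)^0.78788 ≈ 35.273 molecules per cell.
ILR48B fusion protein: 182 × (1/2)^2.8108 ≈ 25.938 molecules per cell.
PAX5 transcript has more remaining, at ≈ 35.273 molecules per cell.

PAX5 transcript, 35.3 molecules per cell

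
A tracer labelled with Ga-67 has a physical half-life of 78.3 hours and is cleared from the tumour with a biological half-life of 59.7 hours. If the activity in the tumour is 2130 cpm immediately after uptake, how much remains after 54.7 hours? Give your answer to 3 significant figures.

695 cpm

1/t_eff = 1/t_phys + 1/t_biol = 1/78.3 + 1/59.7 = 0.029522 per hour.
t_eff = 78.3 × 59.7 / (78.3 + 59.7) ≈ 33.873 hours.
Remaining = 2130 × (1/2)^(54.7/33.873) = 2130 × (1/2)^1.6148 ≈ 695.45 cpm.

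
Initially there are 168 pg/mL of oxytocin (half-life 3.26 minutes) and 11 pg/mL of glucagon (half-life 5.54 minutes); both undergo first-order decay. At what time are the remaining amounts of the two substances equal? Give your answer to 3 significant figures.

31.2 minutes

Set 168·(1/2)^(t/3.26) = 11·(1/2)^(t/5.54).
Taking log₂: log₂(168/11) = t·(1/3.26 − 1/5.54).
log₂(15.273) = 3.9329; 1/3.26 − 1/5.54 = 0.12624.
t = 3.9329 / 0.12624 ≈ 31.153 minutes.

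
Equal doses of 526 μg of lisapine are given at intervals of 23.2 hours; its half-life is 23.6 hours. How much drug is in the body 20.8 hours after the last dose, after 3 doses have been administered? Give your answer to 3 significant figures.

The 3 doses were given 67.2, 44, 20.8 hours ago.
Total = 526·(1/2)^(67.2/23.6) + 526·(1/2)^(44/23.6) + 526·(1/2)^(20.8/23.6)
      = 73.083 + 144.46 + 285.54 ≈ 503.08 μg.

503 μg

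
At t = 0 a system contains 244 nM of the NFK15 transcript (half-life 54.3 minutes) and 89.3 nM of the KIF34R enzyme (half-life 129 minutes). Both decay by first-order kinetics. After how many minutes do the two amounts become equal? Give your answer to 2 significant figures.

140 minutes

Set 244·(1/2)^(t/54.3) = 89.3·(1/2)^(t/129).
Taking log₂: log₂(244/89.3) = t·(1/54.3 − 1/129).
log₂(2.7324) = 1.4501; 1/54.3 − 1/129 = 0.010664.
t = 1.4501 / 0.010664 ≈ 135.98 minutes.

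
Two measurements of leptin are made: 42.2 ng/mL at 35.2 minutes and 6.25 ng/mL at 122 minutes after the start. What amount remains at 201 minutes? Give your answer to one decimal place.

1.1 ng/mL

Over Δt = 122 − 35.2 = 86.8 minutes, the level fell by a factor of 42.2/6.25 ≈ 6.752.
n = log₂(6.752) ≈ 2.7553 half-lives, so t½ = 86.8/2.7553 ≈ 31.503 minutes.
From t = 122 to t = 201: 6.25 × (1/2)^((201−122)/31.503) ≈ 1.099 ng/mL.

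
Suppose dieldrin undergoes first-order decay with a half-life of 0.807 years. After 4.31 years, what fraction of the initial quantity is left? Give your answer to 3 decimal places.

n = 4.31/0.807 ≈ 5.3408 half-lives.
Fraction remaining = (1/2)^5.3408 ≈ 0.024676.

0.025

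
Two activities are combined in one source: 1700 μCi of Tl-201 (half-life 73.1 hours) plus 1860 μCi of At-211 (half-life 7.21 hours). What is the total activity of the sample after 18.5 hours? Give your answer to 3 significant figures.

Tl-201: 1700 × (1/2)^(18.5/73.1) = 1700 × (1/2)^0.25308 ≈ 1426.5 μCi.
At-211: 1860 × (1/2)^(18.5/7.21) = 1860 × (1/2)^2.5659 ≈ 314.13 μCi.
Total = 1426.5 + 314.13 ≈ 1740.6 μCi.

1740 μCi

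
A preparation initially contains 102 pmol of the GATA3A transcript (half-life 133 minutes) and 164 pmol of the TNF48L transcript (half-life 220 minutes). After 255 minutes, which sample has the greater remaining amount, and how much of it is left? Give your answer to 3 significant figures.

TNF48L transcript, 73.4 pmol

GATA3A transcript: 102 × (1/2)^1.9173 ≈ 27.005 pmol.
TNF48L transcript: 164 × (1/2)^1.1591 ≈ 73.438 pmol.
TNF48L transcript has more remaining, at ≈ 73.438 pmol.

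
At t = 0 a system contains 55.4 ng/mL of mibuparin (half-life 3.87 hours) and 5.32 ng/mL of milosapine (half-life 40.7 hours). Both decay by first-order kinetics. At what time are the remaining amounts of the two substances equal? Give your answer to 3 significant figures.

Set 55.4·(1/2)^(t/3.87) = 5.32·(1/2)^(t/40.7).
Taking log₂: log₂(55.4/5.32) = t·(1/3.87 − 1/40.7).
log₂(10.414) = 3.3804; 1/3.87 − 1/40.7 = 0.23383.
t = 3.3804 / 0.23383 ≈ 14.457 hours.

14.5 hours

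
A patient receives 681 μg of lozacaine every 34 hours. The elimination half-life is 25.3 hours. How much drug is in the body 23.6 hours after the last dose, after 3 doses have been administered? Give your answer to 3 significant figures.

553 μg

The 3 doses were given 91.6, 57.6, 23.6 hours ago.
Total = 681·(1/2)^(91.6/25.3) + 681·(1/2)^(57.6/25.3) + 681·(1/2)^(23.6/25.3)
      = 55.367 + 140.54 + 356.73 ≈ 552.64 μg.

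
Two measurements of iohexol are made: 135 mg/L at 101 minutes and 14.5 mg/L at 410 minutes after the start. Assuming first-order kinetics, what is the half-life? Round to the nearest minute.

Over Δt = 410 − 101 = 309 minutes, the level fell by a factor of 135/14.5 ≈ 9.3103.
n = log₂(9.3103) ≈ 3.2188 half-lives, so t½ = 309/3.2188 ≈ 95.997 minutes.

96 minutes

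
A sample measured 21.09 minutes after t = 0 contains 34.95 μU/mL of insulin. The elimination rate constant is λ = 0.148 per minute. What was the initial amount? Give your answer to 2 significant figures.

790 μU/mL

t½ = ln 2 / λ = 0.69315 / 0.148 ≈ 4.6834 minutes.
Number of half-lives elapsed: n = 21.09/4.6834 ≈ 4.5031.
A₀ = A × 2^n = 34.95 × 2^4.5031 = 34.95 × 22.676 ≈ 792.54 μU/mL.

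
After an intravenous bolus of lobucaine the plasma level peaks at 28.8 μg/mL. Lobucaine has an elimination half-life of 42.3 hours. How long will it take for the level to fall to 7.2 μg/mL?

7.2/28.8 = 1/4, so 2 half-lives have elapsed.
t = 2 × 42.3 = 84.6 hours.

84.6 hours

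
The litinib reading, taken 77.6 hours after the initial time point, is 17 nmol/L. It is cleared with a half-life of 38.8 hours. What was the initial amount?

Number of half-lives elapsed: n = 77.6/38.8 ≈ 2.
A₀ = A × 2^n = 17 × 2^2 = 17 × 4 ≈ 68 nmol/L.

68 nmol/L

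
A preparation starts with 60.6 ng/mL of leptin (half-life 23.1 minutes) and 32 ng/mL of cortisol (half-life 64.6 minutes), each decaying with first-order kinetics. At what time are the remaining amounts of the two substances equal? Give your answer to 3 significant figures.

33.1 minutes

Set 60.6·(1/2)^(t/23.1) = 32·(1/2)^(t/64.6).
Taking log₂: log₂(60.6/32) = t·(1/23.1 − 1/64.6).
log₂(1.8938) = 0.92125; 1/23.1 − 1/64.6 = 0.02781.
t = 0.92125 / 0.02781 ≈ 33.126 minutes.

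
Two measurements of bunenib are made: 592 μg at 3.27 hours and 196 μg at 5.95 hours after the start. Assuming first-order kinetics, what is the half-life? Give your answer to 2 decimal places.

Over Δt = 5.95 − 3.27 = 2.68 hours, the level fell by a factor of 592/196 ≈ 3.0204.
n = log₂(3.0204) ≈ 1.5947 half-lives, so t½ = 2.68/1.5947 ≈ 1.6805 hours.

1.68 hours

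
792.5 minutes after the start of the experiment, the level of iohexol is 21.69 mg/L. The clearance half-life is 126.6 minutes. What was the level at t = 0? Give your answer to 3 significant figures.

Number of half-lives elapsed: n = 792.5/126.6 ≈ 6.2599.
A₀ = A × 2^n = 21.69 × 2^6.2599 = 21.69 × 76.632 ≈ 1662.1 mg/L.

1660 mg/L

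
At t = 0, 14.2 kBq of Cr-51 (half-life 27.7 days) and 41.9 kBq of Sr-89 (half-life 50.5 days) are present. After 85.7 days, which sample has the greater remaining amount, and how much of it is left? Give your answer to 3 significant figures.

Cr-51: 14.2 × (1/2)^3.0939 ≈ 1.6632 kBq.
Sr-89: 41.9 × (1/2)^1.697 ≈ 12.923 kBq.
Sr-89 has more remaining, at ≈ 12.923 kBq.

Sr-89, 12.9 kBq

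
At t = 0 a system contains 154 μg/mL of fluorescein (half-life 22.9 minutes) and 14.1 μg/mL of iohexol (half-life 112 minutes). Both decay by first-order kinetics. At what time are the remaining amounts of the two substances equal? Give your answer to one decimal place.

99.3 minutes

Set 154·(1/2)^(t/22.9) = 14.1·(1/2)^(t/112).
Taking log₂: log₂(154/14.1) = t·(1/22.9 − 1/112).
log₂(10.922) = 3.4492; 1/22.9 − 1/112 = 0.03474.
t = 3.4492 / 0.03474 ≈ 99.286 minutes.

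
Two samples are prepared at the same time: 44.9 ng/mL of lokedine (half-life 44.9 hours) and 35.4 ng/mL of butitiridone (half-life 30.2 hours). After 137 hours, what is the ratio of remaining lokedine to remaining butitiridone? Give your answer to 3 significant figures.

3.55

lokedine: 44.9 × (1/2)^(137/44.9) = 44.9 × (1/2)^3.0512 ≈ 5.4167 ng/mL.
butitiridone: 35.4 × (1/2)^(137/30.2) = 35.4 × (1/2)^4.5364 ≈ 1.5255 ng/mL.
Ratio ≈ 5.4167 / 1.5255 ≈ 3.5509.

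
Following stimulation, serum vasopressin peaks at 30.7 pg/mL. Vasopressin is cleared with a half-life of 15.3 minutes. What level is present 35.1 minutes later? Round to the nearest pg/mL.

Number of half-lives: n = 35.1/15.3 ≈ 2.2941.
Remaining = 30.7 × (1/2)^2.2941 = 30.7 × 0.20389 ≈ 6.2595 pg/mL.

6 pg/mL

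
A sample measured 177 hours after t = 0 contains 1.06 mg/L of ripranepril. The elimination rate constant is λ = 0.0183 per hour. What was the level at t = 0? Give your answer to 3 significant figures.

27.0 mg/L

t½ = ln 2 / λ = 0.69315 / 0.0183 ≈ 37.877 hours.
Number of half-lives elapsed: n = 177/37.877 ≈ 4.673.
A₀ = A × 2^n = 1.06 × 2^4.673 = 1.06 × 25.511 ≈ 27.041 mg/L.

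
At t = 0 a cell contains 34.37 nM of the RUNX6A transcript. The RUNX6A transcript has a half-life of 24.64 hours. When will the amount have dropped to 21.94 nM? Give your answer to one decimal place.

16.0 hours

Fraction remaining = 21.94/34.37 ≈ 0.63835.
n = log₂(34.37/21.94) = ln(1.5665)/ln 2 ≈ 0.64759 half-lives.
t = n × t½ = 0.64759 × 24.64 ≈ 15.957 hours.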